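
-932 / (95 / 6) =-5592 / 95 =-58.86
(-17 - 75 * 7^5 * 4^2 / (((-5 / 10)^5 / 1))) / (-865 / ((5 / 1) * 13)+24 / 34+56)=142630921043 / 9591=14871329.48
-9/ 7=-1.29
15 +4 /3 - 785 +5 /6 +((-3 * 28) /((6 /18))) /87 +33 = -128365 /174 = -737.73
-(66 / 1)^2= -4356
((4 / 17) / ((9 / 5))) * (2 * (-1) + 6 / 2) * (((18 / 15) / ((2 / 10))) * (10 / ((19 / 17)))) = 400 / 57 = 7.02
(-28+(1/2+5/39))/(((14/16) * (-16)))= 305/156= 1.96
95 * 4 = 380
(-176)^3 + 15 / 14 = -76324849 / 14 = -5451774.93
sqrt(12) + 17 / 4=2 *sqrt(3) + 17 / 4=7.71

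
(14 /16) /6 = 7 /48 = 0.15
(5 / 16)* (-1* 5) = -25 / 16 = -1.56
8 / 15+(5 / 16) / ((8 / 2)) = 587 / 960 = 0.61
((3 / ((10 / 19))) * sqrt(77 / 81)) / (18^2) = 19 * sqrt(77) / 9720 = 0.02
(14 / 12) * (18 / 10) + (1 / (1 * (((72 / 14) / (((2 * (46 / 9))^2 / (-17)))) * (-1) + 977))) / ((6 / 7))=912992591 / 434511510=2.10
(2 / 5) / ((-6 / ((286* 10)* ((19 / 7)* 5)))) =-2587.62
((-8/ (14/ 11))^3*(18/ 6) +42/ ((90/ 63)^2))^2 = 154372002170409/ 294122500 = 524856.15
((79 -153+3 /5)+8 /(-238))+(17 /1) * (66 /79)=-2784157 /47005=-59.23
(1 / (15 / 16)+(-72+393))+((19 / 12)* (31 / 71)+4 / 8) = 1377079 / 4260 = 323.26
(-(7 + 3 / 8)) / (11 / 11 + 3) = -59 / 32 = -1.84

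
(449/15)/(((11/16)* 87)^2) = 114944/13737735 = 0.01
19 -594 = -575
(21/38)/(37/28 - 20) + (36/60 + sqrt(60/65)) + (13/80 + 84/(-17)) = -56871811/13514320 + 2 * sqrt(39)/13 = -3.25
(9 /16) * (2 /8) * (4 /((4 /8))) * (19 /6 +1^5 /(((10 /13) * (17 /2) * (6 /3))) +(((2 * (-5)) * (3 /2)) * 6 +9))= -14871 /170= -87.48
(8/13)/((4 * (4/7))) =7/26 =0.27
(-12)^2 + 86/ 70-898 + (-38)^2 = 691.23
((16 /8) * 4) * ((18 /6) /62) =12 /31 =0.39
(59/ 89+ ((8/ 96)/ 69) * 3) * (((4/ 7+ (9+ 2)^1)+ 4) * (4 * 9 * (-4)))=-3059412/ 2047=-1494.58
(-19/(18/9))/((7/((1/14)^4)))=-19/537824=-0.00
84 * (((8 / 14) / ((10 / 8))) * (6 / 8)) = 144 / 5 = 28.80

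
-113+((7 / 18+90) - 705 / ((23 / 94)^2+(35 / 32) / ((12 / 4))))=-2727726637 / 1620198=-1683.58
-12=-12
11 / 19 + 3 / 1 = 68 / 19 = 3.58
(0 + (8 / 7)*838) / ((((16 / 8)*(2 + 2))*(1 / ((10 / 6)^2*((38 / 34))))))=371.66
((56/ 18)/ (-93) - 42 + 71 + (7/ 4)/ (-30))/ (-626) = -967847/ 20958480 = -0.05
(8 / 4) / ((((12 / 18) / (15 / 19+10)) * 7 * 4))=615 / 532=1.16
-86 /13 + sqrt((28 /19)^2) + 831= 203987 /247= 825.86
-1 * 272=-272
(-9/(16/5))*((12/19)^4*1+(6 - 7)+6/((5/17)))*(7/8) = -802923471/16681088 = -48.13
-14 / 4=-7 / 2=-3.50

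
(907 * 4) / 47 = 77.19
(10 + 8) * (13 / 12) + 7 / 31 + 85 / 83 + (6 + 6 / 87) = 4002287 / 149234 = 26.82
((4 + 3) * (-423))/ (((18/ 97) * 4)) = -31913/ 8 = -3989.12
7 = 7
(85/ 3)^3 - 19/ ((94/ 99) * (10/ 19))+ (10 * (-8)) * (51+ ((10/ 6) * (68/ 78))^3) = 27674320197893/ 1505516220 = 18381.95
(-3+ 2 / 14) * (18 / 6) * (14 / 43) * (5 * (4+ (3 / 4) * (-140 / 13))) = 31800 / 559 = 56.89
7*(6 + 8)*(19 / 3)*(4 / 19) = 392 / 3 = 130.67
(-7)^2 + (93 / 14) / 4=2837 / 56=50.66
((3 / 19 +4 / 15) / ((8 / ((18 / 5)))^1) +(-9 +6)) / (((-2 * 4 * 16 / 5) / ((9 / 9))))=5337 / 48640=0.11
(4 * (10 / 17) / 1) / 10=4 / 17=0.24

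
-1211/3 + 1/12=-4843/12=-403.58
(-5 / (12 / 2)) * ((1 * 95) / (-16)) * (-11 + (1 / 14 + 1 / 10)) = -36005 / 672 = -53.58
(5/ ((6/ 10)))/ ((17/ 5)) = 2.45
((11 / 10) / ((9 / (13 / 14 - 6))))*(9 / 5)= -781 / 700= -1.12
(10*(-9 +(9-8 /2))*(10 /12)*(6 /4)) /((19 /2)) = -100 /19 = -5.26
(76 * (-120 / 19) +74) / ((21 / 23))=-1334 / 3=-444.67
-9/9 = -1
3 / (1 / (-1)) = -3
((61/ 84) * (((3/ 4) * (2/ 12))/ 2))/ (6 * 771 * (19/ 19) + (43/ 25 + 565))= 1525/ 174475392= 0.00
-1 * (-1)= 1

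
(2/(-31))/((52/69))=-69/806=-0.09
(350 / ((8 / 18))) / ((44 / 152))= 29925 / 11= 2720.45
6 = 6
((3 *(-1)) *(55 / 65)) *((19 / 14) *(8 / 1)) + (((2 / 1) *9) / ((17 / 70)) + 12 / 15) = 366308 / 7735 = 47.36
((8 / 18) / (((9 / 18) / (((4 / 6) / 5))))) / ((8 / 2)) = 4 / 135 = 0.03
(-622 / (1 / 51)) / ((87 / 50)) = -528700 / 29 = -18231.03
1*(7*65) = 455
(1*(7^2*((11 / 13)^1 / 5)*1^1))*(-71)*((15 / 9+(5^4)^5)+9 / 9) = -10948848724365540527 / 195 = -56147942176233541.16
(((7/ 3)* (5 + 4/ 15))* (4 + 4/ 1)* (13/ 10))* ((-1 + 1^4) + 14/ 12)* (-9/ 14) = -7189/ 75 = -95.85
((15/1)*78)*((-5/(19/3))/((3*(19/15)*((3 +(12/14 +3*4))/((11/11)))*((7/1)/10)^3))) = -29250000/654493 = -44.69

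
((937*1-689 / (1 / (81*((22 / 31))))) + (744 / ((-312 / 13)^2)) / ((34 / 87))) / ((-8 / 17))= 326032403 / 3968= 82165.42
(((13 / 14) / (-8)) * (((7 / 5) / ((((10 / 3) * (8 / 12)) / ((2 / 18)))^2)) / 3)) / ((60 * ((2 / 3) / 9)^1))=-39 / 1280000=-0.00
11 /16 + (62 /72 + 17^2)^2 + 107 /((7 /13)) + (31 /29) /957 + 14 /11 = 1767045315005 /20981268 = 84220.14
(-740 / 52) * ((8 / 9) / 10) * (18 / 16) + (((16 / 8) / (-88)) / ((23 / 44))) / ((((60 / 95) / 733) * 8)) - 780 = -22611019 / 28704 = -787.73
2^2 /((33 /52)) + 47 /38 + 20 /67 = 658565 /84018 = 7.84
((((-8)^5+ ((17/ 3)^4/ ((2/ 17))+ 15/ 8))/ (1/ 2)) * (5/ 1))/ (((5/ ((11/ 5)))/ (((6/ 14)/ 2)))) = -171083231/ 7560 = -22630.06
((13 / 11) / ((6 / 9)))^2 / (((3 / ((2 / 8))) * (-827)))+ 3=4802709 / 1601072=3.00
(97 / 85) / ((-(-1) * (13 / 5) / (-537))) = -52089 / 221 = -235.70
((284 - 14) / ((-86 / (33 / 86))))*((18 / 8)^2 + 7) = -859815 / 59168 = -14.53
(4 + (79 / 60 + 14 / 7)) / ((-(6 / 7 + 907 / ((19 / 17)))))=-58387 / 6482820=-0.01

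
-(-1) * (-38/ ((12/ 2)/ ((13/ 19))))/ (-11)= 13/ 33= 0.39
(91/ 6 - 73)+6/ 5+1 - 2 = -1729/ 30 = -57.63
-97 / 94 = -1.03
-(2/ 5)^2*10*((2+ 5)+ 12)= -152/ 5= -30.40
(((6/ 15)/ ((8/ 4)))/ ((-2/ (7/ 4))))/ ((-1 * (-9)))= -7/ 360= -0.02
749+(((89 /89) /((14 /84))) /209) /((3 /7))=749.07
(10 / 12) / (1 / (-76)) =-190 / 3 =-63.33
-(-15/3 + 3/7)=32/7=4.57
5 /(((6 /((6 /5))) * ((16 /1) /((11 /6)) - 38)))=-11 /322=-0.03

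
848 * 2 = 1696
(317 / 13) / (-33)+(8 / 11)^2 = -991 / 4719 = -0.21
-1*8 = -8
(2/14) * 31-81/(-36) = 187/28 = 6.68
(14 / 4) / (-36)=-7 / 72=-0.10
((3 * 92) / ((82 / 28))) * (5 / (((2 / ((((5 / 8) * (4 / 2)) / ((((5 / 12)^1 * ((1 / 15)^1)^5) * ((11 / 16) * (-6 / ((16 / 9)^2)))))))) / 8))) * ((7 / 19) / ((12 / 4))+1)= -31653888000000 / 8569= -3694000233.40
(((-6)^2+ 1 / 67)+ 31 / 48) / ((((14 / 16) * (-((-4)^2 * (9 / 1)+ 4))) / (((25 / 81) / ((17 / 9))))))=-421075 / 9102888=-0.05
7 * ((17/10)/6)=119/60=1.98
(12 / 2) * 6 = 36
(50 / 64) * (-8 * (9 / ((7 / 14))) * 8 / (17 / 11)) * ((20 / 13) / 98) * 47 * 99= -460647000 / 10829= -42538.28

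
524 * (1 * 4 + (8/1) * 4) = 18864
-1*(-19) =19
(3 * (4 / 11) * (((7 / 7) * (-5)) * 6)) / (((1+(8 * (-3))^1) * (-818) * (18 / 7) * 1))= -0.00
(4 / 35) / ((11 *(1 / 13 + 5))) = 26 / 12705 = 0.00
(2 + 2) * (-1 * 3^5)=-972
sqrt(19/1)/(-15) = -sqrt(19)/15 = -0.29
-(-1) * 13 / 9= 13 / 9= 1.44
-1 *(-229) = 229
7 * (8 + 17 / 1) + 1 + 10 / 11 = 1946 / 11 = 176.91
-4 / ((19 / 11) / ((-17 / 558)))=0.07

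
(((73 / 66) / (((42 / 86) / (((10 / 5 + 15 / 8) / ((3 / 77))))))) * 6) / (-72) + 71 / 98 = -4584109 / 254016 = -18.05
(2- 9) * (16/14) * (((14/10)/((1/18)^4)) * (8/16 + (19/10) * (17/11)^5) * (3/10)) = -122492987781696/20131375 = -6084680.64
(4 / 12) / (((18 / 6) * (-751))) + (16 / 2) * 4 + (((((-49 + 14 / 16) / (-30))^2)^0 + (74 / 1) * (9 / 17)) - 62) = 1169290 / 114903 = 10.18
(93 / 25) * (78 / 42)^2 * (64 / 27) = 335296 / 11025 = 30.41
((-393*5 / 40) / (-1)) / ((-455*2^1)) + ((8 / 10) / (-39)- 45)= -984427 / 21840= -45.07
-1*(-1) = 1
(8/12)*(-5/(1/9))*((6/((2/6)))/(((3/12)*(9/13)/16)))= -49920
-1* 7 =-7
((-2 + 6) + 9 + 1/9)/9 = 1.46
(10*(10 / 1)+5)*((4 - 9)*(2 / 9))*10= -1166.67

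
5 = 5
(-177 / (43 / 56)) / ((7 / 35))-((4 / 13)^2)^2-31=-1453565981 / 1228123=-1183.57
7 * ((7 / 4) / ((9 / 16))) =196 / 9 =21.78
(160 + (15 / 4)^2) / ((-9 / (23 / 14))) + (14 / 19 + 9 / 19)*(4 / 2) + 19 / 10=-27.45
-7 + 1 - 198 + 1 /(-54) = -11017 /54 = -204.02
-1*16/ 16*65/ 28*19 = -1235/ 28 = -44.11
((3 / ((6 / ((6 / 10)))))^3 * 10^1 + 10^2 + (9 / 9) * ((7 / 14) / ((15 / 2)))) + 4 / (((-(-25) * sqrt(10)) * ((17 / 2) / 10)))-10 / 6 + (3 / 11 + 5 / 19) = 8 * sqrt(10) / 425 + 2073403 / 20900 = 99.27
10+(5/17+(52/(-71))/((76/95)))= 11320/1207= 9.38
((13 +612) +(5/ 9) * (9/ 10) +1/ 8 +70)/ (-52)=-5565/ 416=-13.38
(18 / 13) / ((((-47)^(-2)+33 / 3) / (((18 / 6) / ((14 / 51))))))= 1.38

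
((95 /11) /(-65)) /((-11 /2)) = 38 /1573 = 0.02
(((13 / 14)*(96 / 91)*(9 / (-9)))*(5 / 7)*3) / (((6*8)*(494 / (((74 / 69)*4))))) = -740 / 1948583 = -0.00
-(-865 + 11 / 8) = 6909 / 8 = 863.62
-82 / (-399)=82 / 399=0.21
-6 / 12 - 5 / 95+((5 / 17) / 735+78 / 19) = 3.55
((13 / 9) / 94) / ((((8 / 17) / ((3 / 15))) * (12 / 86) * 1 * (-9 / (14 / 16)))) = -66521 / 14618880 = -0.00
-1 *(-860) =860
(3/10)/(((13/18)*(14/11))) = 297/910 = 0.33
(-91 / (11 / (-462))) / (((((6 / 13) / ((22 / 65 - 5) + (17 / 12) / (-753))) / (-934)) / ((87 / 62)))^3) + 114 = 32513696561190631824610168485373423 / 3663215750766816000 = 8875725257073538.10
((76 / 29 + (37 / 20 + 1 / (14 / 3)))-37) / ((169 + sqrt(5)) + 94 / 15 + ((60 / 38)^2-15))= -0.20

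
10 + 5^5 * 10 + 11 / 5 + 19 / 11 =31263.93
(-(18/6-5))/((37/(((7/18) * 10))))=70/333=0.21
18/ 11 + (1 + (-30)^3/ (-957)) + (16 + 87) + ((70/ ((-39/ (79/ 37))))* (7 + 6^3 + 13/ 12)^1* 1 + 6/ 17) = -34019346715/ 46952334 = -724.55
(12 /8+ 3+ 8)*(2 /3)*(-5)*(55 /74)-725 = -167825 /222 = -755.97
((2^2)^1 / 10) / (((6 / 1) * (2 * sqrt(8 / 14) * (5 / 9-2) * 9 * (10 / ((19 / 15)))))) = -19 * sqrt(7) / 117000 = -0.00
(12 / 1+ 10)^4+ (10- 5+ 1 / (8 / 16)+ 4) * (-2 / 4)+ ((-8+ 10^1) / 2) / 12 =2811007 / 12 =234250.58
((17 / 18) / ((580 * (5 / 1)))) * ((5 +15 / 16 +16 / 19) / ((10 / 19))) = 3893 / 928000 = 0.00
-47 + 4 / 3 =-45.67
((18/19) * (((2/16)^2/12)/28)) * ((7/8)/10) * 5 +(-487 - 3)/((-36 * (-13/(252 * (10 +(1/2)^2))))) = -5472194521/2023424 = -2704.42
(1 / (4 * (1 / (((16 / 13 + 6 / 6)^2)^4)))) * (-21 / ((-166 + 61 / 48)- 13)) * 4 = 504248384264688 / 6958998780851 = 72.46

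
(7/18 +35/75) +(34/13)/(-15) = 797/1170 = 0.68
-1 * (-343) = 343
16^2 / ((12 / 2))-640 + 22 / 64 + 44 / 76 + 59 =-980237 / 1824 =-537.41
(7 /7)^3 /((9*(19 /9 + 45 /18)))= 2 /83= 0.02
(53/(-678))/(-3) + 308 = 626525/2034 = 308.03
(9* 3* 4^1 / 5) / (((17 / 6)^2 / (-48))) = -186624 / 1445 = -129.15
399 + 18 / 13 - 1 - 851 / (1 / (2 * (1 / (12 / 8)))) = -28676 / 39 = -735.28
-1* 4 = -4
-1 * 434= -434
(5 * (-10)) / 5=-10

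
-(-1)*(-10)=-10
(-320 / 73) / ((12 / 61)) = -4880 / 219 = -22.28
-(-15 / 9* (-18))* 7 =-210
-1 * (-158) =158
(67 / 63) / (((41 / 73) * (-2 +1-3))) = -4891 / 10332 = -0.47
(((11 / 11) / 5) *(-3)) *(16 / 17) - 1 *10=-898 / 85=-10.56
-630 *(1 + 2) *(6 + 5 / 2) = -16065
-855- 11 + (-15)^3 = -4241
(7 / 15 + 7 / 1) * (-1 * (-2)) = 224 / 15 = 14.93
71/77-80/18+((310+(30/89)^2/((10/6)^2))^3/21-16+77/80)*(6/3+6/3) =39101739557843797187021/6888160692719460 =5676659.02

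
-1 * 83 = -83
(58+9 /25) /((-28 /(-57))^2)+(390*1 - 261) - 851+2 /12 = -28222927 /58800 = -479.98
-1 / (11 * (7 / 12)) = -12 / 77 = -0.16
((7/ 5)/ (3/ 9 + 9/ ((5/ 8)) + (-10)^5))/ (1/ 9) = -189/ 1499779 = -0.00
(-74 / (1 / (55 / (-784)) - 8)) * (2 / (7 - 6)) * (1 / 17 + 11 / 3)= 24.78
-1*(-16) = 16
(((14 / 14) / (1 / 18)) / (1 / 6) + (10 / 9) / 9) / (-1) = -8758 / 81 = -108.12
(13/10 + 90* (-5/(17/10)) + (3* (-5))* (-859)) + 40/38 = 40771149/3230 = 12622.65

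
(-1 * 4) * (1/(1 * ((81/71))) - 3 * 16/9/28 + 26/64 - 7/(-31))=-5.27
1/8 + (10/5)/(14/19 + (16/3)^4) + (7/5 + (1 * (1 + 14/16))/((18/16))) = 238854577/74779080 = 3.19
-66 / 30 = -11 / 5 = -2.20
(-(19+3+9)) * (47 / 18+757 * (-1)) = 420949 / 18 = 23386.06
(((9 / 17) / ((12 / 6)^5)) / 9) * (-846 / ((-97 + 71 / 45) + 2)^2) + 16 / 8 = 9613590529 / 4807223552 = 2.00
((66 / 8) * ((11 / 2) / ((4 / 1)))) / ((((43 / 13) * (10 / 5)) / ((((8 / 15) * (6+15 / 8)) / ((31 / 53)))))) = 5252247 / 426560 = 12.31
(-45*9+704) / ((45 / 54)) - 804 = -2226 / 5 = -445.20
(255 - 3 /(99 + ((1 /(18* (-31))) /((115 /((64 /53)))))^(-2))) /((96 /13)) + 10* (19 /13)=49.15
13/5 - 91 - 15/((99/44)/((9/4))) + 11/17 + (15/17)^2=-147353/1445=-101.97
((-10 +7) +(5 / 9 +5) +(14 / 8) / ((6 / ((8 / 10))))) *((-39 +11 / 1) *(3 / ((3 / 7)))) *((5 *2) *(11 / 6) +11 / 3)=-541156 / 45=-12025.69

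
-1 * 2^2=-4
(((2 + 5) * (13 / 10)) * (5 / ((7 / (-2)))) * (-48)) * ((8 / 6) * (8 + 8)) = 13312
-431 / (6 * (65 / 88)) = -18964 / 195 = -97.25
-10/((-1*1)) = 10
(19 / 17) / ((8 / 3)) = 57 / 136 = 0.42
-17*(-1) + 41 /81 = 1418 /81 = 17.51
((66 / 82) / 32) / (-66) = -1 / 2624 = -0.00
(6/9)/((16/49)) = 49/24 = 2.04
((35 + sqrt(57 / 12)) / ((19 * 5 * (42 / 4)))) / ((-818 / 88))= -88 / 23313 - 44 * sqrt(19) / 815955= -0.00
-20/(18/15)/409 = -50/1227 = -0.04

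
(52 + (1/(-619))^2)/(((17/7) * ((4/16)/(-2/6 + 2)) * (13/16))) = 44630595520/254035743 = 175.69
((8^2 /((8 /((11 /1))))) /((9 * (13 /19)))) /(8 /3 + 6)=836 /507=1.65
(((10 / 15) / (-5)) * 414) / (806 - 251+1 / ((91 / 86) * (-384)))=-4822272 / 48484585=-0.10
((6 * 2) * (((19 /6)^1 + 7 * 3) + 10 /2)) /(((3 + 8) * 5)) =70 /11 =6.36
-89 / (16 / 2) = -89 / 8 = -11.12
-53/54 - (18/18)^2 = -107/54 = -1.98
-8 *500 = -4000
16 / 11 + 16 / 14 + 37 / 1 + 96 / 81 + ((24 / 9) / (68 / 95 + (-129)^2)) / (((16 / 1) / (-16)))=134044583201 / 3286822077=40.78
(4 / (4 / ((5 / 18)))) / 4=5 / 72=0.07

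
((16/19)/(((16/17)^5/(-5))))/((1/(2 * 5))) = -35496425/622592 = -57.01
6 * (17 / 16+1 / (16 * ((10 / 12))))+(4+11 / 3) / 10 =911 / 120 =7.59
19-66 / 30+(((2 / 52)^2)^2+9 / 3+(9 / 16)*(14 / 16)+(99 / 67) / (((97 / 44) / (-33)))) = -216955008167 / 118795480960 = -1.83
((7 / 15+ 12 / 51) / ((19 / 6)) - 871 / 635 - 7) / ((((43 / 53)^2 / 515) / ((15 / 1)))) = -7254593877810 / 75847829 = -95646.69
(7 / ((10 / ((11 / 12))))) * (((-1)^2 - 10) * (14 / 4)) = -1617 / 80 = -20.21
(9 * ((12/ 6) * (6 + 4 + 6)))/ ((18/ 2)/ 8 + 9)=256/ 9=28.44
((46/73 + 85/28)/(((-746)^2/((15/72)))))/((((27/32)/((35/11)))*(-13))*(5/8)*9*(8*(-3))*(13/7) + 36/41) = 10752455/6778811028303396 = 0.00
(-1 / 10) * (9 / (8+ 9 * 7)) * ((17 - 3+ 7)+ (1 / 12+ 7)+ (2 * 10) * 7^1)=-6051 / 2840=-2.13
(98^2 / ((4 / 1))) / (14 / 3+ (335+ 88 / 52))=93639 / 13313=7.03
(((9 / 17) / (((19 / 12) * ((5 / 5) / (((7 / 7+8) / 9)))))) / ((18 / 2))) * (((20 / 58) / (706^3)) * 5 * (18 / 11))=1350 / 4532286149149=0.00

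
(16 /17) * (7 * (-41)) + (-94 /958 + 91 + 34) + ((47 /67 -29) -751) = -504397423 /545581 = -924.51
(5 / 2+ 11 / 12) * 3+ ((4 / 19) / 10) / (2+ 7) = 35063 / 3420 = 10.25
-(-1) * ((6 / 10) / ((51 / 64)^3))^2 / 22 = 34359738368 / 537664349475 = 0.06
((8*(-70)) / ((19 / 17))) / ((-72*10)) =119 / 171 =0.70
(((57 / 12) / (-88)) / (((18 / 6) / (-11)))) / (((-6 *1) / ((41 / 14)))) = -779 / 8064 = -0.10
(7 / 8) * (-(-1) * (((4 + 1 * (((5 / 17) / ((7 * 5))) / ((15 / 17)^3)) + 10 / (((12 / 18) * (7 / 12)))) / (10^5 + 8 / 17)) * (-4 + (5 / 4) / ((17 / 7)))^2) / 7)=626140807 / 1387206528000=0.00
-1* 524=-524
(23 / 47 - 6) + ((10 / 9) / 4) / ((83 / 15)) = -127807 / 23406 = -5.46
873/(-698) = -873/698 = -1.25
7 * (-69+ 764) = 4865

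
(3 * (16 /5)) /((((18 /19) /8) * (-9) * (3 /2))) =-2432 /405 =-6.00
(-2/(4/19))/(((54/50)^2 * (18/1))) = -11875/26244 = -0.45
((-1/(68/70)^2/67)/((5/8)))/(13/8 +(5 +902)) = -3920/140749647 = -0.00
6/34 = 3/17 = 0.18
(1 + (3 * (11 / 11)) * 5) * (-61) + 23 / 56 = -54633 / 56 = -975.59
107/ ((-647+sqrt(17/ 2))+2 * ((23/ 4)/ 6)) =-9939444/ 59921857 - 7704 * sqrt(34)/ 59921857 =-0.17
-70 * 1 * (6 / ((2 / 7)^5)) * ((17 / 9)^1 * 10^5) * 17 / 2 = -354172510416.67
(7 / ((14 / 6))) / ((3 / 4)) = 4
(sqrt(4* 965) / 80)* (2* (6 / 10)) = 3* sqrt(965) / 100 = 0.93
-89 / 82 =-1.09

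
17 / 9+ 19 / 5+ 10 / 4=737 / 90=8.19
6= 6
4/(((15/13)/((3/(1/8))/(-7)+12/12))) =-884/105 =-8.42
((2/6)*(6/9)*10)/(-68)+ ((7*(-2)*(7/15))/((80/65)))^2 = 2296691/81600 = 28.15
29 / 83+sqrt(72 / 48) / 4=sqrt(6) / 8+29 / 83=0.66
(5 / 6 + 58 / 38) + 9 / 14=1198 / 399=3.00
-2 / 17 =-0.12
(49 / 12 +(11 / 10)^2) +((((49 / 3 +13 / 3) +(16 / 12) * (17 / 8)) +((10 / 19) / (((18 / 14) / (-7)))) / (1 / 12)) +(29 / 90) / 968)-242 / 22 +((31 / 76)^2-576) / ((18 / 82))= -23062120883 / 8736200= -2639.83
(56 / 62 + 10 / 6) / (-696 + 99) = -239 / 55521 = -0.00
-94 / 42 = -47 / 21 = -2.24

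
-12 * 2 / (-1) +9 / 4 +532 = 2233 / 4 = 558.25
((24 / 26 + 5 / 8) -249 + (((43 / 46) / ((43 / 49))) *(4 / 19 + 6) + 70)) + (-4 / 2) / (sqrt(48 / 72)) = -7764171 / 45448 -sqrt(6) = -173.29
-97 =-97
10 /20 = 1 /2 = 0.50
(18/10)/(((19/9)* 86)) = 81/8170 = 0.01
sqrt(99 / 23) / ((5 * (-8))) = -3 * sqrt(253) / 920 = -0.05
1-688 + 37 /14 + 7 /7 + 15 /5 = -9525 /14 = -680.36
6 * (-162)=-972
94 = 94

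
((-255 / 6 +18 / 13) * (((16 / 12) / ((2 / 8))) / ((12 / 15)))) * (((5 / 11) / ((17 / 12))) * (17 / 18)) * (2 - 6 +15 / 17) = 5665700 / 21879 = 258.96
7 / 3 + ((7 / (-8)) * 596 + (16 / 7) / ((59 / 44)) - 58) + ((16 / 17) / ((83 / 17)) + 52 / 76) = -2245367041 / 3907806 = -574.59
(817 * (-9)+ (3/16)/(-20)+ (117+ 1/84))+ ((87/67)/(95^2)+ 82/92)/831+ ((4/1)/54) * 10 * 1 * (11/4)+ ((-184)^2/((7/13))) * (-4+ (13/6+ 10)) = 23590401027413264237/46598442004800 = 506248.71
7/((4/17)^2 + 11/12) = 24276/3371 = 7.20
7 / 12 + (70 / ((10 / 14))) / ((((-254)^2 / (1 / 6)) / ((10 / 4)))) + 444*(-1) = -171644573 / 387096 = -443.42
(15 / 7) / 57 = 5 / 133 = 0.04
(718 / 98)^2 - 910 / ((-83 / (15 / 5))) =17251853 / 199283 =86.57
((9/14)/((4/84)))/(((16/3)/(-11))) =-891/32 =-27.84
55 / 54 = 1.02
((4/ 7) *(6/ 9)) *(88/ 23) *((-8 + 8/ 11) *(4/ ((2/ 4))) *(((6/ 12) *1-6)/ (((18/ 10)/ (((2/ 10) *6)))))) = 450560/ 1449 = 310.95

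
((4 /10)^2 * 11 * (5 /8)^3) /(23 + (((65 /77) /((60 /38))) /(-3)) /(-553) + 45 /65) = 54801747 /3021725120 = 0.02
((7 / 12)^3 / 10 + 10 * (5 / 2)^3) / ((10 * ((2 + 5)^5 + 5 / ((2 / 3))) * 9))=2700343 / 26149910400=0.00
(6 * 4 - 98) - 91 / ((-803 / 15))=-58057 / 803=-72.30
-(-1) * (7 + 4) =11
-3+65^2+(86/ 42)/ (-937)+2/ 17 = 1412335621/ 334509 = 4222.12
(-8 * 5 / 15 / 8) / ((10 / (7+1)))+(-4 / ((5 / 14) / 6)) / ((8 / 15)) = -1894 / 15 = -126.27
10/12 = 5/6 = 0.83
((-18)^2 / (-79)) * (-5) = 1620 / 79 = 20.51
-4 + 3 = -1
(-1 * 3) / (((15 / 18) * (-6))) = 3 / 5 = 0.60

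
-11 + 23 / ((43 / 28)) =171 / 43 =3.98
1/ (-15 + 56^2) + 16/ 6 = 24971/ 9363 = 2.67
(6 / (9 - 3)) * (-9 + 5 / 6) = -49 / 6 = -8.17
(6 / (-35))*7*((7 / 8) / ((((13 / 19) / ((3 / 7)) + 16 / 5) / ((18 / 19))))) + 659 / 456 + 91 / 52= 1862443 / 623352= 2.99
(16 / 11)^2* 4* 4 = 4096 / 121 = 33.85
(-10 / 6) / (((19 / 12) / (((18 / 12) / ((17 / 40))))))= -1200 / 323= -3.72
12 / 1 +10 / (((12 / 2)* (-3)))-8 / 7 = 649 / 63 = 10.30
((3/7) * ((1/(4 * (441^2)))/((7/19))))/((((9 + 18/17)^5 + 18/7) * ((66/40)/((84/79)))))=539545660/57658738631723773929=0.00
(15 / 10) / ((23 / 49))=147 / 46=3.20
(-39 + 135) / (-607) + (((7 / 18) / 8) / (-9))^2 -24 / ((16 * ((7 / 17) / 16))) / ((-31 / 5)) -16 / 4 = 1159902234583 / 221237339904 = 5.24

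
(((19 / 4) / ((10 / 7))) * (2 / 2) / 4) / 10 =133 / 1600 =0.08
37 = 37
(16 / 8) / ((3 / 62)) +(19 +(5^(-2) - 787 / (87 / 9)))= -45763 / 2175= -21.04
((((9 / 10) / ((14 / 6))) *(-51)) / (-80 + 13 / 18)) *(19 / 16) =235467 / 799120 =0.29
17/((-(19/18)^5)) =-32122656/2476099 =-12.97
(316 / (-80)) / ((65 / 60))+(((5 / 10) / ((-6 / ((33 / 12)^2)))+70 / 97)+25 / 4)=3262807 / 1210560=2.70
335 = 335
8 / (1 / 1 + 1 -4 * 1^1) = -4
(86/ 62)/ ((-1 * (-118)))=43/ 3658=0.01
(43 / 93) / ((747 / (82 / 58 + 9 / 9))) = 3010 / 2014659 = 0.00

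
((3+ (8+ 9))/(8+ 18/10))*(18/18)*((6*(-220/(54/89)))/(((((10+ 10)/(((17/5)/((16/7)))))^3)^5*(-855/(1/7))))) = 38787607536229263343226675519747/4435865488974843740160000000000000000000000000000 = 0.00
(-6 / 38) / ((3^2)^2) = -1 / 513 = -0.00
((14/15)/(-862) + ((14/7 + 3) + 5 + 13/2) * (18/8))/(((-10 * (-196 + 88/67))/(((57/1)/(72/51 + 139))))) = 41551780409/5367851227200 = 0.01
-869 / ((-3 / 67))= 58223 / 3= 19407.67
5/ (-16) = -0.31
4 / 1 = 4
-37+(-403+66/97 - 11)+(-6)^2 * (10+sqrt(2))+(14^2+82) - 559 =-36018/97+36 * sqrt(2) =-320.41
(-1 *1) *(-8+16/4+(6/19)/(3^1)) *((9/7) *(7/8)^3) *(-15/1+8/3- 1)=-27195/608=-44.73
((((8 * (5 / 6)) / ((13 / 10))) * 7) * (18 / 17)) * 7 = 58800 / 221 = 266.06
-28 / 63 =-4 / 9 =-0.44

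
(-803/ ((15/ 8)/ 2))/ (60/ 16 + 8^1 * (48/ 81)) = -462528/ 4585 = -100.88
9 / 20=0.45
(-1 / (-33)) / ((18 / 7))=7 / 594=0.01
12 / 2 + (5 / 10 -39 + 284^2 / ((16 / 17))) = 171329 / 2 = 85664.50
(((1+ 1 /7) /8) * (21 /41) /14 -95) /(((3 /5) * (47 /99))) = -8996955 /26978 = -333.49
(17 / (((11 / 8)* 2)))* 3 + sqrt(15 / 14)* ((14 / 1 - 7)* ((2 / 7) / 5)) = sqrt(210) / 35 + 204 / 11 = 18.96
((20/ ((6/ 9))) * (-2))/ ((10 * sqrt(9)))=-2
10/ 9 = 1.11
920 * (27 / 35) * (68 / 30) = 1608.69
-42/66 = -7/11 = -0.64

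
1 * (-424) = -424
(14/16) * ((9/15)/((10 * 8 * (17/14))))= 147/27200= 0.01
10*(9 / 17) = 90 / 17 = 5.29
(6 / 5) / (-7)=-6 / 35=-0.17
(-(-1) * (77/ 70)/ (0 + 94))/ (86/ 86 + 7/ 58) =319/ 30550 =0.01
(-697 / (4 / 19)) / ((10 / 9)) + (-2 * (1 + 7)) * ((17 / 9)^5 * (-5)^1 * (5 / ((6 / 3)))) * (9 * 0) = -119187 / 40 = -2979.68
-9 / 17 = -0.53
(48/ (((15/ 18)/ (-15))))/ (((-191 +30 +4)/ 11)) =9504/ 157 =60.54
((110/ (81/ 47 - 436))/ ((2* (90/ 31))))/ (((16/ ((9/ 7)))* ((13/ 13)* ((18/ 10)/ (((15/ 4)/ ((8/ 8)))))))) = -400675/ 54864768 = -0.01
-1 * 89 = -89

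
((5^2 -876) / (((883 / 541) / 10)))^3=-141741937471.66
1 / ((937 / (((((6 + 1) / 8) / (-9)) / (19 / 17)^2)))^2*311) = 4092529 / 184467120041750976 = 0.00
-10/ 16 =-5/ 8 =-0.62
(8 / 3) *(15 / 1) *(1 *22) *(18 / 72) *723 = 159060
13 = 13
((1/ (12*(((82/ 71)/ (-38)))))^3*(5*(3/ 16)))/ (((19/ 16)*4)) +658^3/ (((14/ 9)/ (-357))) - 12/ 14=-72676240877943421741/ 1111557888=-65382326608.93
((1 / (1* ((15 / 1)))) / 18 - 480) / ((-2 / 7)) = 907193 / 540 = 1679.99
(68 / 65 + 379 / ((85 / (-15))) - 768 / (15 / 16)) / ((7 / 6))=-1173558 / 1547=-758.60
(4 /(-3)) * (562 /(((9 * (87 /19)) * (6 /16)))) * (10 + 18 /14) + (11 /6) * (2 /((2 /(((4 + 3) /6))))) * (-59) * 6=-128688517 /98658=-1304.39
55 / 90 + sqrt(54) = 11 / 18 + 3*sqrt(6) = 7.96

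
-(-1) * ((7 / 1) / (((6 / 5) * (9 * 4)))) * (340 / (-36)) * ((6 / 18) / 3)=-2975 / 17496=-0.17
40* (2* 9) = 720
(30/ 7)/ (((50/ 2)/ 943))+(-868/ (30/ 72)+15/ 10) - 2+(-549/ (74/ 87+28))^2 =-68794306247/ 44100700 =-1559.94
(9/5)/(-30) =-3/50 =-0.06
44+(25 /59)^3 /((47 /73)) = 425864397 /9652813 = 44.12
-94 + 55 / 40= -741 / 8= -92.62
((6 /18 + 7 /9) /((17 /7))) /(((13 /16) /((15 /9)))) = 5600 /5967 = 0.94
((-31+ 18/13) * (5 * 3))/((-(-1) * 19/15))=-86625/247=-350.71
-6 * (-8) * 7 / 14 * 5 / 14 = 60 / 7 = 8.57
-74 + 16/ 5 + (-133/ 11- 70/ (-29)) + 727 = 1031204/ 1595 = 646.52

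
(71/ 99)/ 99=0.01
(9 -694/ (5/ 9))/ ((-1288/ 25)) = 31005/ 1288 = 24.07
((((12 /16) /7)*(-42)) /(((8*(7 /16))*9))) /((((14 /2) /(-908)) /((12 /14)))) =15.88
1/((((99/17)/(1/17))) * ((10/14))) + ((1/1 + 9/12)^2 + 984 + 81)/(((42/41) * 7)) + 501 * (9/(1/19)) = 66610021421/776160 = 85819.96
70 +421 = 491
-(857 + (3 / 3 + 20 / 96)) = -20597 / 24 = -858.21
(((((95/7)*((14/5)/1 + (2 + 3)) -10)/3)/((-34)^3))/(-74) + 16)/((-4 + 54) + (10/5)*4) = 977255327/3542548128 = 0.28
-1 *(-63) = 63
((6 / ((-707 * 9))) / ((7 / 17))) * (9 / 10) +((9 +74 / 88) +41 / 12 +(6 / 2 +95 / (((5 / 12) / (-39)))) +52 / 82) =-594277122041 / 66959970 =-8875.11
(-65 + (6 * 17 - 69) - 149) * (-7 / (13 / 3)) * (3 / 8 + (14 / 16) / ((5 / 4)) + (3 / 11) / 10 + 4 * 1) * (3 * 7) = 35839629 / 1144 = 31328.35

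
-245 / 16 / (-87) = 245 / 1392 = 0.18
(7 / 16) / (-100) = -7 / 1600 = -0.00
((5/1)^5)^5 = 298023223876953125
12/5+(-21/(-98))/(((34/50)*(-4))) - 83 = -80.68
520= 520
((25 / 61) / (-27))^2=625 / 2712609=0.00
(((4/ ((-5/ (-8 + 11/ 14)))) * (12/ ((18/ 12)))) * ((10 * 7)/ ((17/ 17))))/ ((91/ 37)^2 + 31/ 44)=478.57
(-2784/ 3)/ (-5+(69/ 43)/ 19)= 47386/ 251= 188.79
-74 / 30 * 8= -296 / 15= -19.73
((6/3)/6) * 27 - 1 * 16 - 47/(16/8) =-61/2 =-30.50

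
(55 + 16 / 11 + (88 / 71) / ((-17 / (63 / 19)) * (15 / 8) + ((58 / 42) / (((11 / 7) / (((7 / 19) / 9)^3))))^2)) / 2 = 644781810470959169424279 / 22894799440109708324642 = 28.16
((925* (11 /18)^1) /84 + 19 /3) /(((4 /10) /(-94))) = -4641485 /1512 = -3069.77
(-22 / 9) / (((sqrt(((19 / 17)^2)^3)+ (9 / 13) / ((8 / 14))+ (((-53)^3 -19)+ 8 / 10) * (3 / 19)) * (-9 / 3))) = -533944840 / 15404147027001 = -0.00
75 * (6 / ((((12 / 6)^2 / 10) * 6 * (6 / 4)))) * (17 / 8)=2125 / 8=265.62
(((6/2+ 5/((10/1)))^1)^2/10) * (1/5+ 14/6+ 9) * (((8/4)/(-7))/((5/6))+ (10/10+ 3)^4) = 3612.01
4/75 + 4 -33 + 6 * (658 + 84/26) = 3839977/975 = 3938.44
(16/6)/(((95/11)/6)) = 176/95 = 1.85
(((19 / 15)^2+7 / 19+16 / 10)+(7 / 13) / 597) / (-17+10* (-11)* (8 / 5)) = -39523813 / 2134469025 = -0.02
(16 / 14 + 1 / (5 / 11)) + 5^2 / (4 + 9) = 2396 / 455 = 5.27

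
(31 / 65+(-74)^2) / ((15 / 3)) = 355971 / 325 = 1095.30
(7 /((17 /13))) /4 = 91 /68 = 1.34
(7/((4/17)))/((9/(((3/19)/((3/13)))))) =1547/684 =2.26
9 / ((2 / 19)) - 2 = 167 / 2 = 83.50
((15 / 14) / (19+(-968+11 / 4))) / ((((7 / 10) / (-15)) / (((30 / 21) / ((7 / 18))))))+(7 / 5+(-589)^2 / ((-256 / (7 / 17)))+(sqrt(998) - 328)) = -34982722268407 / 39550040320+sqrt(998) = -852.93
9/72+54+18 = 577/8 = 72.12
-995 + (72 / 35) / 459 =-1776067 / 1785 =-995.00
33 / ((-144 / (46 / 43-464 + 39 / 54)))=3935239 / 37152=105.92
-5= -5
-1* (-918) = 918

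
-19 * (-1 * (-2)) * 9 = -342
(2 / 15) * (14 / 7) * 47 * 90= 1128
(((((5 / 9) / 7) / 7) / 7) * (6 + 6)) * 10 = 200 / 1029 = 0.19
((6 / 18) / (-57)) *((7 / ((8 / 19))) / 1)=-7 / 72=-0.10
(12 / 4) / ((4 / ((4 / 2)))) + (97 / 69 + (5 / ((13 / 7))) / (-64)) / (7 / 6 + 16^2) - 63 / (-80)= 169248107 / 73817120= 2.29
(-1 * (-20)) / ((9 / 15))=33.33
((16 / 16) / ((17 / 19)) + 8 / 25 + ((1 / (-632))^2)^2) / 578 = 97478653915561 / 39190885980774400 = 0.00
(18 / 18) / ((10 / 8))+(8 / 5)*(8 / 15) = 124 / 75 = 1.65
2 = 2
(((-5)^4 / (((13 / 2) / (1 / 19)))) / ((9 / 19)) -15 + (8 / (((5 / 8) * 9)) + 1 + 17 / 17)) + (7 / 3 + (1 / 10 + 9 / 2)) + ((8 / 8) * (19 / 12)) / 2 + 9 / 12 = 35479 / 4680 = 7.58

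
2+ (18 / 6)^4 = 83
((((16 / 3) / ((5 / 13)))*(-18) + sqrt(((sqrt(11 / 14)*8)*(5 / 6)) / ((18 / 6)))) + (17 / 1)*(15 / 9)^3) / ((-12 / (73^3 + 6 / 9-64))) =-1166861*11^(1 / 4)*14^(3 / 4)*sqrt(5) / 756 + 26920650131 / 4860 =5493737.31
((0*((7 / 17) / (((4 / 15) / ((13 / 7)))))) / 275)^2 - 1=-1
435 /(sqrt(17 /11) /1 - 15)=-71775 /2458 - 435 * sqrt(187) /2458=-31.62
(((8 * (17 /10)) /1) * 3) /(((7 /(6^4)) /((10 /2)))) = 264384 /7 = 37769.14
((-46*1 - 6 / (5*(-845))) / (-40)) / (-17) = -1429 / 21125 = -0.07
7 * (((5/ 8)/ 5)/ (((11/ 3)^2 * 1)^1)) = 63/ 968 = 0.07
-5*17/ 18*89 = -420.28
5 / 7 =0.71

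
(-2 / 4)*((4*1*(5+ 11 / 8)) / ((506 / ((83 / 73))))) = -4233 / 147752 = -0.03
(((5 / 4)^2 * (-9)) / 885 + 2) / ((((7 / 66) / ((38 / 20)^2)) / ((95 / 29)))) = 423947931 / 1916320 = 221.23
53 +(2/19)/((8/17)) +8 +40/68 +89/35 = 2910123/45220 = 64.35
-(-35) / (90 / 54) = 21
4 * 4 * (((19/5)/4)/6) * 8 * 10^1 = 608/3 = 202.67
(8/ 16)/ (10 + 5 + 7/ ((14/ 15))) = 1/ 45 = 0.02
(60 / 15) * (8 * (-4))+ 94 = -34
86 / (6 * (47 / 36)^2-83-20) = -18576 / 20039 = -0.93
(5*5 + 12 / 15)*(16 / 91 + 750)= 8806314 / 455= 19354.54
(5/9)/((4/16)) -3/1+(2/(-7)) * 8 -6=-571/63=-9.06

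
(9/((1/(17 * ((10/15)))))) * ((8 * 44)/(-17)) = -2112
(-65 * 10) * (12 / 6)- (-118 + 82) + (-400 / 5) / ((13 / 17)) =-17792 / 13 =-1368.62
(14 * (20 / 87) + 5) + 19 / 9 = 2696 / 261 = 10.33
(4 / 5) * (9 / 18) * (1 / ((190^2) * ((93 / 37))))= 37 / 8393250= 0.00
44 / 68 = 11 / 17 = 0.65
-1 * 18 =-18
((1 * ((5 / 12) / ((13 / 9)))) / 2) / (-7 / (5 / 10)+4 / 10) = -75 / 7072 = -0.01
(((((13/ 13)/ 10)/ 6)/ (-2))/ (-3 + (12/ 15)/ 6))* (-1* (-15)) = 15/ 344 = 0.04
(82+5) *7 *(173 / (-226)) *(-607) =63951699 / 226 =282972.12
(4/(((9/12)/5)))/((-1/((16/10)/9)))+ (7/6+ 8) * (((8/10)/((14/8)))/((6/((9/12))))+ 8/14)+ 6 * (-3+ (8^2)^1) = 69367/189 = 367.02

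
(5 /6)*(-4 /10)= -1 /3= -0.33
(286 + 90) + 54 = 430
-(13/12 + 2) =-37/12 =-3.08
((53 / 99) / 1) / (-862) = -53 / 85338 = -0.00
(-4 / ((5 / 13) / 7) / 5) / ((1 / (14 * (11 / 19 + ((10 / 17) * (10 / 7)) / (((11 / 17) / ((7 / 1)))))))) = -10299016 / 5225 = -1971.10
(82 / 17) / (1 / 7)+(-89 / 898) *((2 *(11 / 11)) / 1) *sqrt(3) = 33.42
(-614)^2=376996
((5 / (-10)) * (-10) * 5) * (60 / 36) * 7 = 875 / 3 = 291.67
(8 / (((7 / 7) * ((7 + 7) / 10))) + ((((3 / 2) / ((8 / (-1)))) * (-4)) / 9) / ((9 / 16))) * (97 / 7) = 107476 / 1323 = 81.24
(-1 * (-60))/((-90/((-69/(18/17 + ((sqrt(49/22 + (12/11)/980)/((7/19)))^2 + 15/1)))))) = 8979740/6339719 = 1.42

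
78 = 78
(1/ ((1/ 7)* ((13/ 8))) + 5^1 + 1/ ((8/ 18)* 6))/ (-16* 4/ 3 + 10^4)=3021/ 3113344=0.00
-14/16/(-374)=7/2992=0.00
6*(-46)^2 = 12696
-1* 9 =-9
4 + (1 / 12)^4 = 82945 / 20736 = 4.00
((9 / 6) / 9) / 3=1 / 18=0.06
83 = 83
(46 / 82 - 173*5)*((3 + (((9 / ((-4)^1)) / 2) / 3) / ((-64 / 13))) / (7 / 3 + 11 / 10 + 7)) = -418658625 / 1642624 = -254.87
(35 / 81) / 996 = 35 / 80676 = 0.00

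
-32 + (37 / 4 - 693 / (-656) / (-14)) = -29947 / 1312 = -22.83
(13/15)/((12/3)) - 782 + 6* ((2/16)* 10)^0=-46547/60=-775.78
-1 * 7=-7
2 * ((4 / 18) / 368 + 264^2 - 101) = 115249321 / 828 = 139190.00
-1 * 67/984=-67/984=-0.07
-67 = -67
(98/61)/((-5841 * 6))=-49/1068903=-0.00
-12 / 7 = -1.71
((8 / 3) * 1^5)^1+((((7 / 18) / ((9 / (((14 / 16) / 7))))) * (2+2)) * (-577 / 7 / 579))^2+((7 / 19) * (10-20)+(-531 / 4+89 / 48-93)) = -9399311326841 / 41790807819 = -224.91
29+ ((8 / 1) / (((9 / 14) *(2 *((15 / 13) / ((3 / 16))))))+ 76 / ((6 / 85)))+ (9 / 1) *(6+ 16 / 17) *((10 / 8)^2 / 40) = 54302419 / 48960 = 1109.12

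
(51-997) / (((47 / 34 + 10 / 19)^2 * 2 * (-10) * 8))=49347617 / 30405780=1.62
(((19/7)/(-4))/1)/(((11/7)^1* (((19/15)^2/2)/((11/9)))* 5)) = -5/38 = -0.13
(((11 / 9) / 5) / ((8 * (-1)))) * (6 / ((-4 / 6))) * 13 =143 / 40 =3.58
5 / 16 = 0.31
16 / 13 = 1.23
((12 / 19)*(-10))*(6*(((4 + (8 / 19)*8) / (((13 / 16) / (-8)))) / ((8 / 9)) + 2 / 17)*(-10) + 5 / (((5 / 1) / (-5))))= -30853.31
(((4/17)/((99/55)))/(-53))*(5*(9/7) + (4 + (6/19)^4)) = -190450100/7397410923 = -0.03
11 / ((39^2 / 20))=0.14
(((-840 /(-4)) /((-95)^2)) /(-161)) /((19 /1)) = -0.00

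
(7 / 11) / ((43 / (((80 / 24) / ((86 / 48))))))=560 / 20339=0.03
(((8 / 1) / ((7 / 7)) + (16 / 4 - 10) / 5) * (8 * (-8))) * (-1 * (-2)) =-4352 / 5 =-870.40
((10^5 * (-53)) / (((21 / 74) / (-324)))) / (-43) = -42357600000 / 301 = -140722923.59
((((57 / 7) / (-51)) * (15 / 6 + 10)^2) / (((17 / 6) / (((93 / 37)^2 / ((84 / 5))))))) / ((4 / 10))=-2567671875 / 310182544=-8.28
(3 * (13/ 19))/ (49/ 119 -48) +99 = 1521066/ 15371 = 98.96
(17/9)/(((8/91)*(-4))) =-1547/288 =-5.37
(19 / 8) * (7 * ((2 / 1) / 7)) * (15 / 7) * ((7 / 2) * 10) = 1425 / 4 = 356.25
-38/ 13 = -2.92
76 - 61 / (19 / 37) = -813 / 19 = -42.79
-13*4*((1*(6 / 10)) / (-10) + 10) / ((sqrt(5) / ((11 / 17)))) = -142142*sqrt(5) / 2125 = -149.57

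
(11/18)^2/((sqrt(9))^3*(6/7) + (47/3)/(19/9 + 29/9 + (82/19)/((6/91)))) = 1139215/71271468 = 0.02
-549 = -549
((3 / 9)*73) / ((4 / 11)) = 803 / 12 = 66.92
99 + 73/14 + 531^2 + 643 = 282708.21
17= 17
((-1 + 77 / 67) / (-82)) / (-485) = 0.00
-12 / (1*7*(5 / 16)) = -192 / 35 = -5.49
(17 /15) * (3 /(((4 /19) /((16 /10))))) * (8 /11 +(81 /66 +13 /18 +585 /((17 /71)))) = 31285172 /495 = 63202.37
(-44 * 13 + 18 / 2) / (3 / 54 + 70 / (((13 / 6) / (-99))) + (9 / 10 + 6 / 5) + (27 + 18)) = 329355 / 1843514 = 0.18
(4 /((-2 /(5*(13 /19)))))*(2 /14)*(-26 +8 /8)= 3250 /133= 24.44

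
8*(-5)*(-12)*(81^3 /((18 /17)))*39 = 9395876880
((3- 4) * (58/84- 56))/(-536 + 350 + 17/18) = -6969/23317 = -0.30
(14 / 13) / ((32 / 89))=623 / 208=3.00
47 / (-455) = -47 / 455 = -0.10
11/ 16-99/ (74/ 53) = -70.22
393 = 393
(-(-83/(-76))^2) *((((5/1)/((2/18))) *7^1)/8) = -2170035/46208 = -46.96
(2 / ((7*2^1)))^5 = 1 / 16807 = 0.00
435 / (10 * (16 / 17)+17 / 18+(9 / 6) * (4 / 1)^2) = 12.66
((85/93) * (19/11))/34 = 95/2046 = 0.05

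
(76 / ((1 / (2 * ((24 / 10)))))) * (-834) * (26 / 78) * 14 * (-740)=1050653184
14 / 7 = 2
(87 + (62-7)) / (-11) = -142 / 11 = -12.91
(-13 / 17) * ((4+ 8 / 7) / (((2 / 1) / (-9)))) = 2106 / 119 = 17.70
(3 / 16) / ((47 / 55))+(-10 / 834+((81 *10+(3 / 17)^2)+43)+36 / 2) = 78956671157 / 90625776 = 871.24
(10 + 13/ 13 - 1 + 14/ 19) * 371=75684/ 19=3983.37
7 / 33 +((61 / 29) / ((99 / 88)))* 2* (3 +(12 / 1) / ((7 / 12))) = 591901 / 6699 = 88.36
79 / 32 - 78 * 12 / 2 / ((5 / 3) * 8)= -5221 / 160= -32.63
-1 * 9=-9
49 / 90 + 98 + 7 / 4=18053 / 180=100.29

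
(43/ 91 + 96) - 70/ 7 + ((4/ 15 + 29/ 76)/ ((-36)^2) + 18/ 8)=88.72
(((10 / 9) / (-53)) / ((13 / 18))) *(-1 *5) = 100 / 689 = 0.15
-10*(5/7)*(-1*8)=400/7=57.14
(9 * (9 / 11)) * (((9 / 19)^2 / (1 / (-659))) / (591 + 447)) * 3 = -4323699 / 1373966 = -3.15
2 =2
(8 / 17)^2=64 / 289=0.22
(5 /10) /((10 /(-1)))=-1 /20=-0.05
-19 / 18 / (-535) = 19 / 9630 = 0.00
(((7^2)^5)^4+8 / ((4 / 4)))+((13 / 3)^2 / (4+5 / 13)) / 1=3266171355346331356685356226421918814 / 513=6366805760909027985741435000000000.00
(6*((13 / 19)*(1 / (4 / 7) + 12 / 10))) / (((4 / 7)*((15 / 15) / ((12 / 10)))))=48321 / 1900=25.43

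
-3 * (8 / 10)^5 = -0.98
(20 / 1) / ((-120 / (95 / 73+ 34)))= -859 / 146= -5.88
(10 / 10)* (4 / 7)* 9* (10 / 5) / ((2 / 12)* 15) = 144 / 35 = 4.11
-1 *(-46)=46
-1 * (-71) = 71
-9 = -9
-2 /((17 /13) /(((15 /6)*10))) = -650 /17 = -38.24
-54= -54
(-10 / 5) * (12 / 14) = -12 / 7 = -1.71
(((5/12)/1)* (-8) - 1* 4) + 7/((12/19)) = 15/4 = 3.75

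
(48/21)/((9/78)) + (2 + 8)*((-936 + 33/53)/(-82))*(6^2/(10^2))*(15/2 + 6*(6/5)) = 56901625/91266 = 623.47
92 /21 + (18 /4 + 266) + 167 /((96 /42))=116909 /336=347.94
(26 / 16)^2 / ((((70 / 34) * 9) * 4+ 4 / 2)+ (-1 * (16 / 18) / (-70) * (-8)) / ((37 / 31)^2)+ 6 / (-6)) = 1238938155 / 35210515904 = 0.04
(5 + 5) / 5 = 2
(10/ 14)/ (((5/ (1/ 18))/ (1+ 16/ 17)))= 11/ 714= 0.02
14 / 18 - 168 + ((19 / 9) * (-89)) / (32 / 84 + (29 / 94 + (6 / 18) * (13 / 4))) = -5736521 / 20997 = -273.21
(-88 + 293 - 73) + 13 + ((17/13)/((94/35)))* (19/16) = 2846345/19552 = 145.58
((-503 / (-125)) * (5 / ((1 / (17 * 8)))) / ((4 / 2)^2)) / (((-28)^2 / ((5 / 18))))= 8551 / 35280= 0.24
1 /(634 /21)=21 /634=0.03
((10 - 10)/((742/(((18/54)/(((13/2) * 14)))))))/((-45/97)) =0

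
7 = 7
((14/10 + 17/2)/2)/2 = 99/40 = 2.48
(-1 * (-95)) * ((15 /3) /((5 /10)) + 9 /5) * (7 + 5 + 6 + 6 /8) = 84075 /4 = 21018.75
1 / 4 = 0.25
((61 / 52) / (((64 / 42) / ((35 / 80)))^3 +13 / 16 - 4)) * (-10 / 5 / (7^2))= -31635576 / 25811252675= -0.00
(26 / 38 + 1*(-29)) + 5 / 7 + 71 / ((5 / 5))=5772 / 133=43.40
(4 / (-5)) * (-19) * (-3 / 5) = -228 / 25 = -9.12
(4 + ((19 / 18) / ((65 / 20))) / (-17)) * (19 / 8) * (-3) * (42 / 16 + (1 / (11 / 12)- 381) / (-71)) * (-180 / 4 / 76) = 2959332705 / 22092928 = 133.95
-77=-77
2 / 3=0.67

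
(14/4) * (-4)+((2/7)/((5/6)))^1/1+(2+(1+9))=-58/35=-1.66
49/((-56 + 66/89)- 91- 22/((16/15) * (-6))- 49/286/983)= -9808342544/28588536401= -0.34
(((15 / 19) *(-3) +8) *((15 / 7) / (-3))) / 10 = -107 / 266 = -0.40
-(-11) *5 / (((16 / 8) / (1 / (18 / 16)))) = 220 / 9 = 24.44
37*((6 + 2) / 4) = 74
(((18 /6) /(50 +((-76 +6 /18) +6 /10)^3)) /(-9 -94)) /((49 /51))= 516375 /7204388732422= 0.00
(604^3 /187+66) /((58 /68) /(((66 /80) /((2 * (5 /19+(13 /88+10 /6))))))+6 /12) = 828998856972 /3373837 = 245713.96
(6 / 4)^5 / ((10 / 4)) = 243 / 80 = 3.04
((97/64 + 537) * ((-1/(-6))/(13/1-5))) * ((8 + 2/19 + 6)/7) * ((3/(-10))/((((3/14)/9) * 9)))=-461831/14592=-31.65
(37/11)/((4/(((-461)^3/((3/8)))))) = -7249941394/33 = -219695193.76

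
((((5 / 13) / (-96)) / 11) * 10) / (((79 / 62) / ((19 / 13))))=-14725 / 3524664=-0.00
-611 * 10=-6110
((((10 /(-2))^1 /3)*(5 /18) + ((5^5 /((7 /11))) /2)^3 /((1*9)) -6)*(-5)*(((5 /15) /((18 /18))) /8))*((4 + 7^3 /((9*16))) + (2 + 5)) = -1174089198267351595 /256048128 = -4585423871.04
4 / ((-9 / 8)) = -32 / 9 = -3.56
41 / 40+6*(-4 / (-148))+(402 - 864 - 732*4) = -5015443 / 1480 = -3388.81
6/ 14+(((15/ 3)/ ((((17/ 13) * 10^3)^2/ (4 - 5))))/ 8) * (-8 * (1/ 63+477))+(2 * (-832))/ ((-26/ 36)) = 2097837819697/ 910350000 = 2304.43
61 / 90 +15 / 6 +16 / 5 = 287 / 45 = 6.38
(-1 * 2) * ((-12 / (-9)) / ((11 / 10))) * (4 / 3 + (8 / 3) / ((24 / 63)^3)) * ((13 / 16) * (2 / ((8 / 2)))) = -618605 / 12672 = -48.82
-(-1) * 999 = 999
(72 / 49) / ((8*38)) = 9 / 1862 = 0.00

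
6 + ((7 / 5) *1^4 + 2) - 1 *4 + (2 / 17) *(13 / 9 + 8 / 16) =4306 / 765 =5.63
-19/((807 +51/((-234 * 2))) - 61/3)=-988/40901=-0.02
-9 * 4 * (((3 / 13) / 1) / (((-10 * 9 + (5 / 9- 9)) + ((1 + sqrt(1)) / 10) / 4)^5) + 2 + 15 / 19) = -43225212594797126690423004 / 430439748065258100019097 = -100.42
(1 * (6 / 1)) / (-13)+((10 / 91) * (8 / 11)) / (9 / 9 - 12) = -5162 / 11011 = -0.47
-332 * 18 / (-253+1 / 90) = 537840 / 22769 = 23.62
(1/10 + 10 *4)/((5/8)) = 1604/25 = 64.16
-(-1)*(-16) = -16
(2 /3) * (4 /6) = 4 /9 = 0.44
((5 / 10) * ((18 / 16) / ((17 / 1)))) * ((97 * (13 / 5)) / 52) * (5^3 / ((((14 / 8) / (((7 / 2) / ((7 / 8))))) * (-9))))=-2425 / 476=-5.09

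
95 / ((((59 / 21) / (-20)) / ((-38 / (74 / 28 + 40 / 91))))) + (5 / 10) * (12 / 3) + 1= 8340.06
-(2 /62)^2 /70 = -1 /67270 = -0.00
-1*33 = -33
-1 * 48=-48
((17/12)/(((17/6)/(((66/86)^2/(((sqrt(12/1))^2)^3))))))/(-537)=-121/381278592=-0.00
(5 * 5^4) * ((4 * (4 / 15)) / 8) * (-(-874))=1092500 / 3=364166.67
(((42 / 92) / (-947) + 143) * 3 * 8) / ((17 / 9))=672769260 / 370277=1816.94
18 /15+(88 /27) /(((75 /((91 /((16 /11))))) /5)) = 11983 /810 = 14.79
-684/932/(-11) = 0.07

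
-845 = -845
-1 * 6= -6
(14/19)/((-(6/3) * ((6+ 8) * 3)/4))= -0.04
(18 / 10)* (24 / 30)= 36 / 25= 1.44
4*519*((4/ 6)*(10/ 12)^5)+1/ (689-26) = 119478449/ 214812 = 556.20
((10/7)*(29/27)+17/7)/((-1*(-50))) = 107/1350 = 0.08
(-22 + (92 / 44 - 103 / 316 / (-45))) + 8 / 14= -21165649 / 1094940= -19.33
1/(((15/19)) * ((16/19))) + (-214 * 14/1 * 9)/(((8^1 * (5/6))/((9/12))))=-727667/240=-3031.95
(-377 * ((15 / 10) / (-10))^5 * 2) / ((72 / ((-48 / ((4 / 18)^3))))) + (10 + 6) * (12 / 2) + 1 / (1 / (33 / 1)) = 803338527 / 6400000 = 125.52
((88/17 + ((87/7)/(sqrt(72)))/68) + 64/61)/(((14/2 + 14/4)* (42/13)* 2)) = 377* sqrt(2)/1679328 + 13988/152439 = 0.09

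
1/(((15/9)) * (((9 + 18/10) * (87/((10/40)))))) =1/6264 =0.00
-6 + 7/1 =1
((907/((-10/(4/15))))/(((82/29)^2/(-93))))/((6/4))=23646397/126075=187.56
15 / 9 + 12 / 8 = 19 / 6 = 3.17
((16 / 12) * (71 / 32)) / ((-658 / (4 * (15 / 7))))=-355 / 9212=-0.04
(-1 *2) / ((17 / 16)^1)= -32 / 17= -1.88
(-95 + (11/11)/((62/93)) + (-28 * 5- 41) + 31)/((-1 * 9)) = 487/18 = 27.06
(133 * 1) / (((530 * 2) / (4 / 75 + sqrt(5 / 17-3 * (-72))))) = 133 / 19875 + 133 * sqrt(62509) / 18020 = 1.85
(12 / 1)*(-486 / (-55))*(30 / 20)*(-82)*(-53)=38018808 / 55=691251.05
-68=-68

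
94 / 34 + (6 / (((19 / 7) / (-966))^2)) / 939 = 1559948567 / 1920881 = 812.10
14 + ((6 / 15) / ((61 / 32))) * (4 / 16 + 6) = 934 / 61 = 15.31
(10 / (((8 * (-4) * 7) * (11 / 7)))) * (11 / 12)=-5 / 192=-0.03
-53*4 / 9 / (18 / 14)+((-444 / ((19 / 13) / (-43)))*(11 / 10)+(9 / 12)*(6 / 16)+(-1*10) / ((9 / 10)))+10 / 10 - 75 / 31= 109453391641 / 7633440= 14338.67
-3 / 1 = -3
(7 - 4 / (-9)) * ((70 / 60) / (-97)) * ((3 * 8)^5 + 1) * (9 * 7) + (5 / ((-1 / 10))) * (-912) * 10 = -25875905875 / 582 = -44460319.37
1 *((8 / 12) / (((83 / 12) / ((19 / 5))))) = 152 / 415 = 0.37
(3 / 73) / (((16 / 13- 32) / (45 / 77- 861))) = 645957 / 562100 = 1.15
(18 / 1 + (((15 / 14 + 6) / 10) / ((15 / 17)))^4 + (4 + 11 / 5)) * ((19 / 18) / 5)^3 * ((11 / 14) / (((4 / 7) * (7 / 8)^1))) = 445863549807295609 / 1225230300000000000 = 0.36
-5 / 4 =-1.25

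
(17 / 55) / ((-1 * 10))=-0.03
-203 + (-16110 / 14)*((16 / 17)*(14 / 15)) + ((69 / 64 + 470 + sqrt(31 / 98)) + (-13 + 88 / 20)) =-4087319 / 5440 + sqrt(62) / 14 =-750.78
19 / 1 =19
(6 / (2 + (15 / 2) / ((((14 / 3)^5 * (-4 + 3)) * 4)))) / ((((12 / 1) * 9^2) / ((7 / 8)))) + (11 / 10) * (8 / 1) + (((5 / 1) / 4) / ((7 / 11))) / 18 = 1738545436321 / 195082904520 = 8.91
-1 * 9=-9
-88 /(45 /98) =-8624 /45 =-191.64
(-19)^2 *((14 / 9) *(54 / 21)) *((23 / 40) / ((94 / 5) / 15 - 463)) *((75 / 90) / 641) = -0.00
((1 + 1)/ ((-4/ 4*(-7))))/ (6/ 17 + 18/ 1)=17/ 1092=0.02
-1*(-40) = 40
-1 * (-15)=15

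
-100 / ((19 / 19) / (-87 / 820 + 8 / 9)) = -28885 / 369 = -78.28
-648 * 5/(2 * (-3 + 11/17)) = 1377/2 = 688.50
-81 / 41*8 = -648 / 41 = -15.80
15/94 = 0.16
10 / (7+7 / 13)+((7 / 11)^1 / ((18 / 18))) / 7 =764 / 539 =1.42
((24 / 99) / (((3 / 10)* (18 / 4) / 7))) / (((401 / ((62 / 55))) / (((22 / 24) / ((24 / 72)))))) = 3472 / 357291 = 0.01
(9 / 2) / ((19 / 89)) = 801 / 38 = 21.08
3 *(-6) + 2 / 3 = -52 / 3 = -17.33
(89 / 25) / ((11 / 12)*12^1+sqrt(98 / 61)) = 59719 / 182075 - 623*sqrt(122) / 182075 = 0.29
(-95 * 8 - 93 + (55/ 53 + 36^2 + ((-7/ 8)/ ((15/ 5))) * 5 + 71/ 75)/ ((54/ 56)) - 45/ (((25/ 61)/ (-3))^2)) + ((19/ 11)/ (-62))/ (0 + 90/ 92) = -702565125311/ 365978250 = -1919.69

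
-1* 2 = -2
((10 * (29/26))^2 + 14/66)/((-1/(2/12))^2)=3.46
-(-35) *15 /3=175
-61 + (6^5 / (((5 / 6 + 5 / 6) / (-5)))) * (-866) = 20201987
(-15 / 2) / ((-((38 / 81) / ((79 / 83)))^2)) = 614208015 / 19895432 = 30.87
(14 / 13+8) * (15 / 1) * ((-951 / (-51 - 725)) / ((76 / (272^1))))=14307795 / 23959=597.18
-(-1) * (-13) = -13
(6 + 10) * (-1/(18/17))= -136/9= -15.11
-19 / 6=-3.17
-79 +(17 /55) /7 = -30398 /385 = -78.96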